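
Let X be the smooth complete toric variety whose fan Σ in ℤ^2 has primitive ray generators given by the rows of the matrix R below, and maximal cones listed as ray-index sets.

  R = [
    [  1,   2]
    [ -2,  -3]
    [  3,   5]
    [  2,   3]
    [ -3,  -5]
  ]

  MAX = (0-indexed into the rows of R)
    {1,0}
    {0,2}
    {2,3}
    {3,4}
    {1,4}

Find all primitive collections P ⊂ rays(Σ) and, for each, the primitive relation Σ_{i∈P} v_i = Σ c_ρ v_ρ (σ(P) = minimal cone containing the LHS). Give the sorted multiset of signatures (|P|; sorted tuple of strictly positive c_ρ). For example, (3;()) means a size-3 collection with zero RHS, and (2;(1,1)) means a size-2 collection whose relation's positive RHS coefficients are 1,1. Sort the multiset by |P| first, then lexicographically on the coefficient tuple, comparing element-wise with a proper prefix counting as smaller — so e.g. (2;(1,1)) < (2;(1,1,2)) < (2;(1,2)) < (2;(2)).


Minimal non-faces — 5 found among 5 rays, 5 max cones:

  • {1,3}:  v_{1} + v_{3} = 0  →  sig = (2;())
  • {2,4}:  v_{2} + v_{4} = 0  →  sig = (2;())
  • {0,3}:  v_{0} + v_{3} = v_{2}  →  sig = (2;(1))
  • {0,4}:  v_{0} + v_{4} = v_{1}  →  sig = (2;(1))
  • {1,2}:  v_{1} + v_{2} = v_{0}  →  sig = (2;(1))

Signatures (|P|; sorted positive RHS coefficients), sorted:
{ (2;()) ×2,  (2;(1)) ×3 }


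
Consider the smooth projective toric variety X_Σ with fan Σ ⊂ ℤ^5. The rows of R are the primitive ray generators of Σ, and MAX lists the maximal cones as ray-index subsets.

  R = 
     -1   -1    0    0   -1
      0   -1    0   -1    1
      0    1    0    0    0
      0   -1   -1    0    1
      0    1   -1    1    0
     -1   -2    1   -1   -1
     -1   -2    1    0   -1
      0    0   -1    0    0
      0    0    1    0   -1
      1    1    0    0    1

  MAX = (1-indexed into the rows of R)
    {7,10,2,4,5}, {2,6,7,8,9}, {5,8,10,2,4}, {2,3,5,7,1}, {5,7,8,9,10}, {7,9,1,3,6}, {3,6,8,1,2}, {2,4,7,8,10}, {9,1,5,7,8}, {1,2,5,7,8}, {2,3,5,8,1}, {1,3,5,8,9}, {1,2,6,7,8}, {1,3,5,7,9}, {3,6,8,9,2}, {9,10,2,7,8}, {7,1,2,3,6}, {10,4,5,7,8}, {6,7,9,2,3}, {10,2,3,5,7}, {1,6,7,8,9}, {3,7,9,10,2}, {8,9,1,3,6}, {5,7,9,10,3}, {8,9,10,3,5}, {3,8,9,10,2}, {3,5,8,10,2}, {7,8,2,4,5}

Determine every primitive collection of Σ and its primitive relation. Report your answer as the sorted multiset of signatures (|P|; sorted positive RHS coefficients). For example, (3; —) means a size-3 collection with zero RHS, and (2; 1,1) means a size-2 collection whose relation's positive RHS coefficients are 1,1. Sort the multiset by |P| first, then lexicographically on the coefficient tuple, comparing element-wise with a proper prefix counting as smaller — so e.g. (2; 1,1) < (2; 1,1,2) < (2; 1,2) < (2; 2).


The 11 primitive collections of Σ (r=10, n=5):

  P = {1,10}:  v_{1} + v_{10} = 0  so sig = (2; —)
  P = {5,6}:  v_{5} + v_{6} = v_{1}  so sig = (2; 1)
  P = {3,4}:  v_{3} + v_{4} = v_{2} + v_{5}  so sig = (2; 1,1)
  P = {6,10}:  v_{6} + v_{10} = v_{2} + v_{9}  so sig = (2; 1,1)
  P = {4,6}:  v_{4} + v_{6} = v_{2} + v_{7} + v_{8}  so sig = (2; 1,1,1)
  P = {4,9}:  v_{4} + v_{9} = v_{7} + v_{8} + v_{10}  so sig = (2; 1,1,1)
  P = {1,4}:  v_{1} + v_{4} = v_{2} + v_{5} + v_{7} + v_{8}  so sig = (2; 1,1,1,1)
  P = {2,5,9}:  v_{2} + v_{5} + v_{9} = 0  so sig = (3; —)
  P = {1,2,9}:  v_{1} + v_{2} + v_{9} = v_{6}  so sig = (3; 1)
  P = {3,7,8}:  v_{3} + v_{7} + v_{8} = v_{1}  so sig = (3; 1)
  P = {2,5,7,8,10}:  v_{2} + v_{5} + v_{7} + v_{8} + v_{10} = v_{4}  so sig = (5; 1)

Signatures (|P|; sorted positive RHS coefficients), sorted:
    (2; —)
    (2; 1)
    (2; 1,1)
    (2; 1,1)
    (2; 1,1,1)
    (2; 1,1,1)
    (2; 1,1,1,1)
    (3; —)
    (3; 1)
    (3; 1)
    (5; 1)


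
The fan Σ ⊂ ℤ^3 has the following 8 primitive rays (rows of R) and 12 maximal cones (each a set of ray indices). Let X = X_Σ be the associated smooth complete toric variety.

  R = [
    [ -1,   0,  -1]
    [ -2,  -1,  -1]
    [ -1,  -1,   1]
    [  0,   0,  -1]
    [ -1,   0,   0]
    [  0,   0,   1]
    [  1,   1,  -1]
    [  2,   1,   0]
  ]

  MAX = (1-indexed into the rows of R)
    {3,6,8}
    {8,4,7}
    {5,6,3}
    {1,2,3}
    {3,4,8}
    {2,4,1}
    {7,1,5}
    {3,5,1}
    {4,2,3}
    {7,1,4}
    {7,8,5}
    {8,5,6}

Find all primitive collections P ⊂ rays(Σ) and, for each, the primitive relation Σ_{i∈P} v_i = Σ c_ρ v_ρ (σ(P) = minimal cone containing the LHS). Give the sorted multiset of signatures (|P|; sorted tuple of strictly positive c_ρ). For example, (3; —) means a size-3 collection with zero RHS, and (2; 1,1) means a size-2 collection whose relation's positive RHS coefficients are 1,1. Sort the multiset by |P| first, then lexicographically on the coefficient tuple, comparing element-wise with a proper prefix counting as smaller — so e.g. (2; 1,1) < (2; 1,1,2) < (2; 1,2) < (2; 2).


Δ(Σ) — 8 vertices, 12 min non-faces:

  • {3,7}:  v_{3} + v_{7} = 0  →  sig = (2; —)
  • {4,6}:  v_{4} + v_{6} = 0  →  sig = (2; —)
  • {1,6}:  v_{1} + v_{6} = v_{5}  →  sig = (2; 1)
  • {1,8}:  v_{1} + v_{8} = v_{7}  →  sig = (2; 1)
  • {2,8}:  v_{2} + v_{8} = v_{4}  →  sig = (2; 1)
  • {4,5}:  v_{4} + v_{5} = v_{1}  →  sig = (2; 1)
  • {2,6}:  v_{2} + v_{6} = v_{1} + v_{3}  →  sig = (2; 1,1)
  • {2,7}:  v_{2} + v_{7} = v_{1} + v_{4}  →  sig = (2; 1,1)
  • {6,7}:  v_{6} + v_{7} = v_{5} + v_{8}  →  sig = (2; 1,1)
  • {2,5}:  v_{2} + v_{5} = 2·v_{1} + v_{3}  →  sig = (2; 1,2)
  • {1,3,4}:  v_{1} + v_{3} + v_{4} = v_{2}  →  sig = (3; 1)
  • {3,5,8}:  v_{3} + v_{5} + v_{8} = v_{6}  →  sig = (3; 1)

so the primitive-relation signature multiset is
    |P|=2: 10 collections, coeffs (), (), (1), (1), (1), (1), (1,1), (1,1), (1,1), (1,2)
    |P|=3: 2 collections, coeffs (1), (1)


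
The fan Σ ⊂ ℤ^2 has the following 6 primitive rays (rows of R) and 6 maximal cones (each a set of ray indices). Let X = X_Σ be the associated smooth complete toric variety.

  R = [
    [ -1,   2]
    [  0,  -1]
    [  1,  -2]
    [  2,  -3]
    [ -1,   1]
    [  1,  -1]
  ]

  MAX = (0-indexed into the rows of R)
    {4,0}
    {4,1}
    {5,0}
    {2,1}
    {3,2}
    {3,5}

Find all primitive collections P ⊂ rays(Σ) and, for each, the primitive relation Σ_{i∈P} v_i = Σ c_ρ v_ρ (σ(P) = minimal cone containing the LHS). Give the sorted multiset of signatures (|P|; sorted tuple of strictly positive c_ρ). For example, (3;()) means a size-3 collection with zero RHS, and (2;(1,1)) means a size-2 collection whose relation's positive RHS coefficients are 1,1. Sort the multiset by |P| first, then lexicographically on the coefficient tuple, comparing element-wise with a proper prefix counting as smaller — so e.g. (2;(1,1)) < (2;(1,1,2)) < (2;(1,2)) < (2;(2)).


The 9 primitive collections of Σ (r=6, n=2):

  P = {0,2}:  v_{0} + v_{2} = 0 — sig = (2;())
  P = {4,5}:  v_{4} + v_{5} = 0 — sig = (2;())
  P = {0,1}:  v_{0} + v_{1} = v_{4} — sig = (2;(1))
  P = {0,3}:  v_{0} + v_{3} = v_{5} — sig = (2;(1))
  P = {1,5}:  v_{1} + v_{5} = v_{2} — sig = (2;(1))
  P = {2,4}:  v_{2} + v_{4} = v_{1} — sig = (2;(1))
  P = {2,5}:  v_{2} + v_{5} = v_{3} — sig = (2;(1))
  P = {3,4}:  v_{3} + v_{4} = v_{2} — sig = (2;(1))
  P = {1,3}:  v_{1} + v_{3} = 2·v_{2} — sig = (2;(2))

so the primitive-relation signature multiset is
{ (2;()) ×2,  (2;(1)) ×6,  (2;(2)) }


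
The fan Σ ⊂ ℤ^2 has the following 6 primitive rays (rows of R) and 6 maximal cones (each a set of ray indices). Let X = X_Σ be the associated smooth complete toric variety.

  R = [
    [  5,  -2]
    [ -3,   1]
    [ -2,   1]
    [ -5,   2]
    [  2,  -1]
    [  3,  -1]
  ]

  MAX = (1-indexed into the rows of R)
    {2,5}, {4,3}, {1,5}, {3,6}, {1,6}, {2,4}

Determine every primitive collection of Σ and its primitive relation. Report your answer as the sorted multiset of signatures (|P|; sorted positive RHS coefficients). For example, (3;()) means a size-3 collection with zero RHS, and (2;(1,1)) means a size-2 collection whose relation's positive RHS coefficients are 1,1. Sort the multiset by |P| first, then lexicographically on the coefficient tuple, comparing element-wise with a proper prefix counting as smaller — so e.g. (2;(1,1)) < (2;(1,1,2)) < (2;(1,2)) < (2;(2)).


The 9 primitive collections of Σ (r=6, n=2):

  P={1,4}:  v_{1} + v_{4} = 0 ; sig = (2;())
  P={2,6}:  v_{2} + v_{6} = 0 ; sig = (2;())
  P={3,5}:  v_{3} + v_{5} = 0 ; sig = (2;())
  P={1,2}:  v_{1} + v_{2} = v_{5} ; sig = (2;(1))
  P={1,3}:  v_{1} + v_{3} = v_{6} ; sig = (2;(1))
  P={2,3}:  v_{2} + v_{3} = v_{4} ; sig = (2;(1))
  P={4,5}:  v_{4} + v_{5} = v_{2} ; sig = (2;(1))
  P={4,6}:  v_{4} + v_{6} = v_{3} ; sig = (2;(1))
  P={5,6}:  v_{5} + v_{6} = v_{1} ; sig = (2;(1))

Hence PRS(X_Σ) =
{ (2;()) ×3,  (2;(1)) ×6 }


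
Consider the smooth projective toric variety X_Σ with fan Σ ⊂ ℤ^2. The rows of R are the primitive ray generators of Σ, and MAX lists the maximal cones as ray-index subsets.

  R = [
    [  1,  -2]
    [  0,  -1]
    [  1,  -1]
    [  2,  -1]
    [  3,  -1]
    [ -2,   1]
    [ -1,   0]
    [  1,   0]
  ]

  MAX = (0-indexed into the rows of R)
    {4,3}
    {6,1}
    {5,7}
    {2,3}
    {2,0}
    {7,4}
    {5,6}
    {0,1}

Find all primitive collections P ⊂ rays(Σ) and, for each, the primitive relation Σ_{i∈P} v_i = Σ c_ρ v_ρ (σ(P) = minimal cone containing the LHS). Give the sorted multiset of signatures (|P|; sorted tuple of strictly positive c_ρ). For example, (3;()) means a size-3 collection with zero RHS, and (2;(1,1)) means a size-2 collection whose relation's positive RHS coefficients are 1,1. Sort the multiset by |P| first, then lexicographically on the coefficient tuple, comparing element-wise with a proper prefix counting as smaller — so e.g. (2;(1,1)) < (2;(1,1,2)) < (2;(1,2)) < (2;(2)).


Primitive collections (20):

  • {3,5}:  v_{3} + v_{5} = 0  ⇒ sig = (2;())
  • {6,7}:  v_{6} + v_{7} = 0  ⇒ sig = (2;())
  • {1,2}:  v_{1} + v_{2} = v_{0}  ⇒ sig = (2;(1))
  • {1,7}:  v_{1} + v_{7} = v_{2}  ⇒ sig = (2;(1))
  • {2,5}:  v_{2} + v_{5} = v_{6}  ⇒ sig = (2;(1))
  • {2,6}:  v_{2} + v_{6} = v_{1}  ⇒ sig = (2;(1))
  • {2,7}:  v_{2} + v_{7} = v_{3}  ⇒ sig = (2;(1))
  • {3,6}:  v_{3} + v_{6} = v_{2}  ⇒ sig = (2;(1))
  • {3,7}:  v_{3} + v_{7} = v_{4}  ⇒ sig = (2;(1))
  • {4,5}:  v_{4} + v_{5} = v_{7}  ⇒ sig = (2;(1))
  • {4,6}:  v_{4} + v_{6} = v_{3}  ⇒ sig = (2;(1))
  • {0,5}:  v_{0} + v_{5} = v_{1} + v_{6}  ⇒ sig = (2;(1,1))
  • {1,4}:  v_{1} + v_{4} = v_{2} + v_{3}  ⇒ sig = (2;(1,1))
  • {0,4}:  v_{0} + v_{4} = 2·v_{2} + v_{3}  ⇒ sig = (2;(1,2))
  • {0,6}:  v_{0} + v_{6} = 2·v_{1}  ⇒ sig = (2;(2))
  • {0,7}:  v_{0} + v_{7} = 2·v_{2}  ⇒ sig = (2;(2))
  • {1,3}:  v_{1} + v_{3} = 2·v_{2}  ⇒ sig = (2;(2))
  • {1,5}:  v_{1} + v_{5} = 2·v_{6}  ⇒ sig = (2;(2))
  • {2,4}:  v_{2} + v_{4} = 2·v_{3}  ⇒ sig = (2;(2))
  • {0,3}:  v_{0} + v_{3} = 3·v_{2}  ⇒ sig = (2;(3))

Hence PRS(X_Σ) =
    (2;())
    (2;())
    (2;(1))
    (2;(1))
    (2;(1))
    (2;(1))
    (2;(1))
    (2;(1))
    (2;(1))
    (2;(1))
    (2;(1))
    (2;(1,1))
    (2;(1,1))
    (2;(1,2))
    (2;(2))
    (2;(2))
    (2;(2))
    (2;(2))
    (2;(2))
    (2;(3))


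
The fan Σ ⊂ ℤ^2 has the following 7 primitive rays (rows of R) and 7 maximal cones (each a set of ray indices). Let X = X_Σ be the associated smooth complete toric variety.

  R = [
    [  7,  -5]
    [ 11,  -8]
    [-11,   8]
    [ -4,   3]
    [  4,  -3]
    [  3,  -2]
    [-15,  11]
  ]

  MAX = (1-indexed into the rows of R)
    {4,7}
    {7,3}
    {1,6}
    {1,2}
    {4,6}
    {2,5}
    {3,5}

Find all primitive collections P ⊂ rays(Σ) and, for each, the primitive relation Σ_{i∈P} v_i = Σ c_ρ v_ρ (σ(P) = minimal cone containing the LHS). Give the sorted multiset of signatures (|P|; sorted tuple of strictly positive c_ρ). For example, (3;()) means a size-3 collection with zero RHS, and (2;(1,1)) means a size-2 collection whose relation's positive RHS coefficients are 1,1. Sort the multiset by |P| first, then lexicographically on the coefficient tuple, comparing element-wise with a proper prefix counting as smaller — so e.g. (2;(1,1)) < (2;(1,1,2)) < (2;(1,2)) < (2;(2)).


Δ(Σ) — 7 vertices, 14 min non-faces:

  • {2,3}:  v_{2} + v_{3} = 0 — sig = (2;())
  • {4,5}:  v_{4} + v_{5} = 0 — sig = (2;())
  • {1,3}:  v_{1} + v_{3} = v_{4} — sig = (2;(1))
  • {1,4}:  v_{1} + v_{4} = v_{6} — sig = (2;(1))
  • {1,5}:  v_{1} + v_{5} = v_{2} — sig = (2;(1))
  • {2,4}:  v_{2} + v_{4} = v_{1} — sig = (2;(1))
  • {2,7}:  v_{2} + v_{7} = v_{4} — sig = (2;(1))
  • {3,4}:  v_{3} + v_{4} = v_{7} — sig = (2;(1))
  • {5,6}:  v_{5} + v_{6} = v_{1} — sig = (2;(1))
  • {5,7}:  v_{5} + v_{7} = v_{3} — sig = (2;(1))
  • {1,7}:  v_{1} + v_{7} = 2·v_{4} — sig = (2;(2))
  • {2,6}:  v_{2} + v_{6} = 2·v_{1} — sig = (2;(2))
  • {3,6}:  v_{3} + v_{6} = 2·v_{4} — sig = (2;(2))
  • {6,7}:  v_{6} + v_{7} = 3·v_{4} — sig = (2;(3))

Sorted signature multiset PRS(X):
[(2;()), (2;()), (2;(1)), (2;(1)), (2;(1)), (2;(1)), (2;(1)), (2;(1)), (2;(1)), (2;(1)), (2;(2)), (2;(2)), (2;(2)), (2;(3))]


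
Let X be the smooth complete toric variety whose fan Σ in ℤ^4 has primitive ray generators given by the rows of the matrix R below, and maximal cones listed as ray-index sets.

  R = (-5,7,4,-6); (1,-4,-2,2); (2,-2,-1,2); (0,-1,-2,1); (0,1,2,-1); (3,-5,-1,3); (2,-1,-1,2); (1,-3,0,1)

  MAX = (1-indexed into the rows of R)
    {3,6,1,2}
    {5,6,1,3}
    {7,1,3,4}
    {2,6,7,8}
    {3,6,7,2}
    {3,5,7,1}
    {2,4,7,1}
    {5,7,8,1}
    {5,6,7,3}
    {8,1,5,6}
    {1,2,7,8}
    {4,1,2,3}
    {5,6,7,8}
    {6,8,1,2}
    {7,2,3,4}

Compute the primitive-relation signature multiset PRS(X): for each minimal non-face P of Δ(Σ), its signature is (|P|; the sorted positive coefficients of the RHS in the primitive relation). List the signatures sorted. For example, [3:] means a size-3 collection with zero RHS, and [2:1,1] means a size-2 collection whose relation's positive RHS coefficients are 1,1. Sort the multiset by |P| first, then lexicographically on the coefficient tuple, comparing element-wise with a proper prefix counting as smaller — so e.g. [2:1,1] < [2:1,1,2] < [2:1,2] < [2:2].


Δ(Σ) — 8 vertices, 7 min non-faces:

  • {4,5}:  v_{4} + v_{5} = 0  ⇒ sig = [2:]
  • {2,5}:  v_{2} + v_{5} = v_{8}  ⇒ sig = [2:1]
  • {3,8}:  v_{3} + v_{8} = v_{6}  ⇒ sig = [2:1]
  • {4,8}:  v_{4} + v_{8} = v_{2}  ⇒ sig = [2:1]
  • {4,6}:  v_{4} + v_{6} = v_{2} + v_{3}  ⇒ sig = [2:1,1]
  • {1,6,7}:  v_{1} + v_{6} + v_{7} = v_{5}  ⇒ sig = [3:1]
  • {1,2,3,7}:  v_{1} + v_{2} + v_{3} + v_{7} = 0  ⇒ sig = [4:]

Sorted signature multiset PRS(X):
    [2:]
    [2:1]
    [2:1]
    [2:1]
    [2:1,1]
    [3:1]
    [4:]


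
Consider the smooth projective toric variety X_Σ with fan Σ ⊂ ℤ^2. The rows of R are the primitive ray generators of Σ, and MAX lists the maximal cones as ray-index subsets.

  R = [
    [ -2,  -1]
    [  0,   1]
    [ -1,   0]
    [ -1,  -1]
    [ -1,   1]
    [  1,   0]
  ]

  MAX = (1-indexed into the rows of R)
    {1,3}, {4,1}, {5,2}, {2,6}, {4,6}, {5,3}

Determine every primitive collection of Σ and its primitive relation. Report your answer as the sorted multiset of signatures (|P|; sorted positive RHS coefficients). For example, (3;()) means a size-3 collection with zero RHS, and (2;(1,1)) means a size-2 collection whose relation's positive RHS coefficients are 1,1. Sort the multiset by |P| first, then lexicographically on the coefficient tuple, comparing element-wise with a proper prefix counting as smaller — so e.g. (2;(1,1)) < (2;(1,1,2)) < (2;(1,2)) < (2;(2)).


Σ has 9 primitive collections:

  • {3,6}:  v_{3} + v_{6} = 0  so sig = (2;())
  • {1,6}:  v_{1} + v_{6} = v_{4}  so sig = (2;(1))
  • {2,3}:  v_{2} + v_{3} = v_{5}  so sig = (2;(1))
  • {2,4}:  v_{2} + v_{4} = v_{3}  so sig = (2;(1))
  • {3,4}:  v_{3} + v_{4} = v_{1}  so sig = (2;(1))
  • {5,6}:  v_{5} + v_{6} = v_{2}  so sig = (2;(1))
  • {1,2}:  v_{1} + v_{2} = 2·v_{3}  so sig = (2;(2))
  • {4,5}:  v_{4} + v_{5} = 2·v_{3}  so sig = (2;(2))
  • {1,5}:  v_{1} + v_{5} = 3·v_{3}  so sig = (2;(3))

so the primitive-relation signature multiset is
[(2;()), (2;(1)), (2;(1)), (2;(1)), (2;(1)), (2;(1)), (2;(2)), (2;(2)), (2;(3))]


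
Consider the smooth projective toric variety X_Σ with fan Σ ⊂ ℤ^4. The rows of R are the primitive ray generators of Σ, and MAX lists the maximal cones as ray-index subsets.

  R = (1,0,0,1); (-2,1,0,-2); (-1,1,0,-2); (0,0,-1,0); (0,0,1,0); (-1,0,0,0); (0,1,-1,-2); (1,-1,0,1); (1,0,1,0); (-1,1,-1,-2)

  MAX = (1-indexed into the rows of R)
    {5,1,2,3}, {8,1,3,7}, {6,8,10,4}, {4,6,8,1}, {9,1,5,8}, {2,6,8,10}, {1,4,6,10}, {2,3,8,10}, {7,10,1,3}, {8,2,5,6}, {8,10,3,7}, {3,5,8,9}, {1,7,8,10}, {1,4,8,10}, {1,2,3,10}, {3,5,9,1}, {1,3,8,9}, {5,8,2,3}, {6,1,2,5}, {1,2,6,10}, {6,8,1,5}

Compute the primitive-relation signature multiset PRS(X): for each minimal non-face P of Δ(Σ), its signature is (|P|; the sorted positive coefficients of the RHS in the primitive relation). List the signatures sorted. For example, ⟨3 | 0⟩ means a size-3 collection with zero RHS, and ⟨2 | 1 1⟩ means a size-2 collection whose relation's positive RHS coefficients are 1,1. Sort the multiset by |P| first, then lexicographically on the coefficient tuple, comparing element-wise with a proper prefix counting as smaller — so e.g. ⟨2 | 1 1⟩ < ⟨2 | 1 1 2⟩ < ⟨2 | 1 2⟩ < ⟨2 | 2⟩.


The 18 primitive collections of Σ (r=10, n=4):

  • {4,5}:  v_{4} + v_{5} = 0 — sig = ⟨2 | 0⟩
  • {3,4}:  v_{3} + v_{4} = v_{10} — sig = ⟨2 | 1⟩
  • {3,6}:  v_{3} + v_{6} = v_{2} — sig = ⟨2 | 1⟩
  • {5,10}:  v_{5} + v_{10} = v_{3} — sig = ⟨2 | 1⟩
  • {6,7}:  v_{6} + v_{7} = v_{10} — sig = ⟨2 | 1⟩
  • {6,9}:  v_{6} + v_{9} = v_{5} — sig = ⟨2 | 1⟩
  • {2,4}:  v_{2} + v_{4} = v_{6} + v_{10} — sig = ⟨2 | 1 1⟩
  • {2,7}:  v_{2} + v_{7} = v_{3} + v_{10} — sig = ⟨2 | 1 1⟩
  • {2,9}:  v_{2} + v_{9} = v_{3} + v_{5} — sig = ⟨2 | 1 1⟩
  • {4,9}:  v_{4} + v_{9} = v_{1} + v_{3} + v_{8} — sig = ⟨2 | 1 1 1⟩
  • {4,7}:  v_{4} + v_{7} = v_{1} + v_{8} + 2·v_{10} — sig = ⟨2 | 1 1 2⟩
  • {5,7}:  v_{5} + v_{7} = v_{1} + 2·v_{3} + v_{8} — sig = ⟨2 | 1 1 2⟩
  • {9,10}:  v_{9} + v_{10} = v_{1} + 2·v_{3} + v_{8} — sig = ⟨2 | 1 1 2⟩
  • {7,9}:  v_{7} + v_{9} = 2·v_{1} + 3·v_{3} + 2·v_{8} — sig = ⟨2 | 2 2 3⟩
  • {1,2,8}:  v_{1} + v_{2} + v_{8} = 0 — sig = ⟨3 | 0⟩
  • {1,3,5,8}:  v_{1} + v_{3} + v_{5} + v_{8} = v_{9} — sig = ⟨4 | 1⟩
  • {1,3,8,10}:  v_{1} + v_{3} + v_{8} + v_{10} = v_{7} — sig = ⟨4 | 1⟩
  • {1,6,8,10}:  v_{1} + v_{6} + v_{8} + v_{10} = v_{4} — sig = ⟨4 | 1⟩

so the primitive-relation signature multiset is
    |P|=2: 14 collections, coeffs (), (1), (1), (1), (1), (1), (1,1), (1,1), (1,1), (1,1,1), (1,1,2), (1,1,2), (1,1,2), (2,2,3)
    |P|=3: 1 collection, coeffs ()
    |P|=4: 3 collections, coeffs (1), (1), (1)


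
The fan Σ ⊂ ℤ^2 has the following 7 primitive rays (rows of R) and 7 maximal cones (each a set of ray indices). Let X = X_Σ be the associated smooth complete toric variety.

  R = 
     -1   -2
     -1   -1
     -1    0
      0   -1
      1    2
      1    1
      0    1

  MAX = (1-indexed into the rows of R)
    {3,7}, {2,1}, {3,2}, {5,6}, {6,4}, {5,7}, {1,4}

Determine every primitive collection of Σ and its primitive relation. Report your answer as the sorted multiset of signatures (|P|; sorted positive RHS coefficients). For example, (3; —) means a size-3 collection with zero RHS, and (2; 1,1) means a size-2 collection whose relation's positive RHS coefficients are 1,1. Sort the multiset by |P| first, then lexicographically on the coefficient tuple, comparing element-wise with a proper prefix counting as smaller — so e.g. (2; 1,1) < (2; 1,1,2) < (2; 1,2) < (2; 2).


14 minimal non-faces of Δ(Σ) (on 7 rays):

  P={1,5}:  v_{1} + v_{5} = 0  so sig = (2; —)
  P={2,6}:  v_{2} + v_{6} = 0  so sig = (2; —)
  P={4,7}:  v_{4} + v_{7} = 0  so sig = (2; —)
  P={1,6}:  v_{1} + v_{6} = v_{4}  so sig = (2; 1)
  P={1,7}:  v_{1} + v_{7} = v_{2}  so sig = (2; 1)
  P={2,4}:  v_{2} + v_{4} = v_{1}  so sig = (2; 1)
  P={2,5}:  v_{2} + v_{5} = v_{7}  so sig = (2; 1)
  P={2,7}:  v_{2} + v_{7} = v_{3}  so sig = (2; 1)
  P={3,4}:  v_{3} + v_{4} = v_{2}  so sig = (2; 1)
  P={3,6}:  v_{3} + v_{6} = v_{7}  so sig = (2; 1)
  P={4,5}:  v_{4} + v_{5} = v_{6}  so sig = (2; 1)
  P={6,7}:  v_{6} + v_{7} = v_{5}  so sig = (2; 1)
  P={1,3}:  v_{1} + v_{3} = 2·v_{2}  so sig = (2; 2)
  P={3,5}:  v_{3} + v_{5} = 2·v_{7}  so sig = (2; 2)

Sorted signature multiset PRS(X):
    |P|=2: 14 collections, coeffs (), (), (), (1), (1), (1), (1), (1), (1), (1), (1), (1), (2), (2)


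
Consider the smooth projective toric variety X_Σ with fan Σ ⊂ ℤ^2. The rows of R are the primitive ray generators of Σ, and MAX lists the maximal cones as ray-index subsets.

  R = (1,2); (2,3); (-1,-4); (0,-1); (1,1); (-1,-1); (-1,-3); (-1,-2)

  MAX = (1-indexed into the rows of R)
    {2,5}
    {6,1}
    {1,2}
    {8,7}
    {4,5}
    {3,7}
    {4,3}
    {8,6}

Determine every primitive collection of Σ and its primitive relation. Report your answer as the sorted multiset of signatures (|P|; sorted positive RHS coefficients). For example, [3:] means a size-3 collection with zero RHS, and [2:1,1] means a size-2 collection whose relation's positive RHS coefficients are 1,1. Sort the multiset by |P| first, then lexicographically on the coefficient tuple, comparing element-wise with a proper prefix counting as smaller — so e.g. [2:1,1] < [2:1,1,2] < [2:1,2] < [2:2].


Δ(Σ) — 8 vertices, 20 min non-faces:

  P = {1,8}:  v_{1} + v_{8} = 0  ⟹  sig = [2:]
  P = {5,6}:  v_{5} + v_{6} = 0  ⟹  sig = [2:]
  P = {1,4}:  v_{1} + v_{4} = v_{5}  ⟹  sig = [2:1]
  P = {1,5}:  v_{1} + v_{5} = v_{2}  ⟹  sig = [2:1]
  P = {1,7}:  v_{1} + v_{7} = v_{4}  ⟹  sig = [2:1]
  P = {2,6}:  v_{2} + v_{6} = v_{1}  ⟹  sig = [2:1]
  P = {2,8}:  v_{2} + v_{8} = v_{5}  ⟹  sig = [2:1]
  P = {4,6}:  v_{4} + v_{6} = v_{8}  ⟹  sig = [2:1]
  P = {4,7}:  v_{4} + v_{7} = v_{3}  ⟹  sig = [2:1]
  P = {4,8}:  v_{4} + v_{8} = v_{7}  ⟹  sig = [2:1]
  P = {5,8}:  v_{5} + v_{8} = v_{4}  ⟹  sig = [2:1]
  P = {2,7}:  v_{2} + v_{7} = v_{4} + v_{5}  ⟹  sig = [2:1,1]
  P = {3,6}:  v_{3} + v_{6} = v_{7} + v_{8}  ⟹  sig = [2:1,1]
  P = {2,3}:  v_{2} + v_{3} = 2·v_{4} + v_{5}  ⟹  sig = [2:1,2]
  P = {1,3}:  v_{1} + v_{3} = 2·v_{4}  ⟹  sig = [2:2]
  P = {2,4}:  v_{2} + v_{4} = 2·v_{5}  ⟹  sig = [2:2]
  P = {3,8}:  v_{3} + v_{8} = 2·v_{7}  ⟹  sig = [2:2]
  P = {5,7}:  v_{5} + v_{7} = 2·v_{4}  ⟹  sig = [2:2]
  P = {6,7}:  v_{6} + v_{7} = 2·v_{8}  ⟹  sig = [2:2]
  P = {3,5}:  v_{3} + v_{5} = 3·v_{4}  ⟹  sig = [2:3]

Signatures (|P|; sorted positive RHS coefficients), sorted:
    [2:]
    [2:]
    [2:1]
    [2:1]
    [2:1]
    [2:1]
    [2:1]
    [2:1]
    [2:1]
    [2:1]
    [2:1]
    [2:1,1]
    [2:1,1]
    [2:1,2]
    [2:2]
    [2:2]
    [2:2]
    [2:2]
    [2:2]
    [2:3]


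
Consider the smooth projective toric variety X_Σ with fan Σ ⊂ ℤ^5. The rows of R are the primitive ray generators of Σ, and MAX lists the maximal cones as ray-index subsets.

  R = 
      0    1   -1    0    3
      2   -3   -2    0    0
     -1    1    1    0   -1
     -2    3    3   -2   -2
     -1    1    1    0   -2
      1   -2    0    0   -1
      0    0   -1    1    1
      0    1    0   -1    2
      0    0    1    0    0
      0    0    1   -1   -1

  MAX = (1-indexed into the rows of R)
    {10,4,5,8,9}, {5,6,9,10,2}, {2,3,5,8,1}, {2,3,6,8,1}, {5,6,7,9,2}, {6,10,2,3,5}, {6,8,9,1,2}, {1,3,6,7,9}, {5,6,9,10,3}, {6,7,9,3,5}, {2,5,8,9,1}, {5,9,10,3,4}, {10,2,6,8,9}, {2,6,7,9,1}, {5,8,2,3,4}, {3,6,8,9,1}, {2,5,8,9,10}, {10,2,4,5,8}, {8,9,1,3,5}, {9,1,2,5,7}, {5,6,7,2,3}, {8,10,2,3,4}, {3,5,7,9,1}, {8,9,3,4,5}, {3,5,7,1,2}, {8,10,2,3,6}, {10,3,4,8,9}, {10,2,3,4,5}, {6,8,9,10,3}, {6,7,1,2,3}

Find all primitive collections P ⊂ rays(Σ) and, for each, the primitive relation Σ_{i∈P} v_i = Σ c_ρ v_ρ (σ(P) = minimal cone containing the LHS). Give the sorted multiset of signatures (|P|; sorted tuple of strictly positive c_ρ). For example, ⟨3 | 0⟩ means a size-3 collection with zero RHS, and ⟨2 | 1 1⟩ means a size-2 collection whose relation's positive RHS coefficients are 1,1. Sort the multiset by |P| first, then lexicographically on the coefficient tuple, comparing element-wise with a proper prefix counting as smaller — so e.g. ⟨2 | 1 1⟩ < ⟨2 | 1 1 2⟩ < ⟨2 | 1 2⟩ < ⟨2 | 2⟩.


11 minimal non-faces of Δ(Σ) (on 10 rays):

  P={7,10}:  v_{7} + v_{10} = 0 ; sig = ⟨2 | 0⟩
  P={1,10}:  v_{1} + v_{10} = v_{8} ; sig = ⟨2 | 1⟩
  P={7,8}:  v_{7} + v_{8} = v_{1} ; sig = ⟨2 | 1⟩
  P={4,7}:  v_{4} + v_{7} = v_{3} + v_{5} + v_{8} ; sig = ⟨2 | 1 1 1⟩
  P={1,4}:  v_{1} + v_{4} = v_{3} + v_{5} + 2·v_{8} ; sig = ⟨2 | 1 1 2⟩
  P={4,6}:  v_{4} + v_{6} = v_{3} + 2·v_{10} ; sig = ⟨2 | 1 2⟩
  P={1,5,6}:  v_{1} + v_{5} + v_{6} = 0 ; sig = ⟨3 | 0⟩
  P={2,3,9}:  v_{2} + v_{3} + v_{9} = v_{6} ; sig = ⟨3 | 1⟩
  P={5,6,8}:  v_{5} + v_{6} + v_{8} = v_{10} ; sig = ⟨3 | 1⟩
  P={2,4,9}:  v_{2} + v_{4} + v_{9} = 2·v_{10} ; sig = ⟨3 | 2⟩
  P={3,5,8,10}:  v_{3} + v_{5} + v_{8} + v_{10} = v_{4} ; sig = ⟨4 | 1⟩

Sorted signature multiset PRS(X):
    ⟨2 | 0⟩
    ⟨2 | 1⟩
    ⟨2 | 1⟩
    ⟨2 | 1 1 1⟩
    ⟨2 | 1 1 2⟩
    ⟨2 | 1 2⟩
    ⟨3 | 0⟩
    ⟨3 | 1⟩
    ⟨3 | 1⟩
    ⟨3 | 2⟩
    ⟨4 | 1⟩


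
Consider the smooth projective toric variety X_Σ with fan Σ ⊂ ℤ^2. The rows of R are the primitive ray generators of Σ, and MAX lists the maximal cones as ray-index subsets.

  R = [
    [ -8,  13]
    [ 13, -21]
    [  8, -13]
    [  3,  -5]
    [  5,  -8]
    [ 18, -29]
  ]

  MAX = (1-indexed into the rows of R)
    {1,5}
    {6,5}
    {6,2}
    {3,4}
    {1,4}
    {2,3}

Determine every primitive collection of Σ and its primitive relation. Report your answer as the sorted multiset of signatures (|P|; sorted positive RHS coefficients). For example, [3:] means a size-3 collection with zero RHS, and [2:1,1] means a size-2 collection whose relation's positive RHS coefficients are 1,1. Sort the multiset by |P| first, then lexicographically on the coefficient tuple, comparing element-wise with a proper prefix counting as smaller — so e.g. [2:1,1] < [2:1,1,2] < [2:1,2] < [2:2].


Primitive collections (9):

  {1,3}:  v_{1} + v_{3} = 0  ⇒ sig = [2:]
  {1,2}:  v_{1} + v_{2} = v_{5}  ⇒ sig = [2:1]
  {2,5}:  v_{2} + v_{5} = v_{6}  ⇒ sig = [2:1]
  {3,5}:  v_{3} + v_{5} = v_{2}  ⇒ sig = [2:1]
  {4,5}:  v_{4} + v_{5} = v_{3}  ⇒ sig = [2:1]
  {4,6}:  v_{4} + v_{6} = v_{2} + v_{3}  ⇒ sig = [2:1,1]
  {1,6}:  v_{1} + v_{6} = 2·v_{5}  ⇒ sig = [2:2]
  {2,4}:  v_{2} + v_{4} = 2·v_{3}  ⇒ sig = [2:2]
  {3,6}:  v_{3} + v_{6} = 2·v_{2}  ⇒ sig = [2:2]

Signatures (|P|; sorted positive RHS coefficients), sorted:
    |P|=2: 9 collections, coeffs (), (1), (1), (1), (1), (1,1), (2), (2), (2)


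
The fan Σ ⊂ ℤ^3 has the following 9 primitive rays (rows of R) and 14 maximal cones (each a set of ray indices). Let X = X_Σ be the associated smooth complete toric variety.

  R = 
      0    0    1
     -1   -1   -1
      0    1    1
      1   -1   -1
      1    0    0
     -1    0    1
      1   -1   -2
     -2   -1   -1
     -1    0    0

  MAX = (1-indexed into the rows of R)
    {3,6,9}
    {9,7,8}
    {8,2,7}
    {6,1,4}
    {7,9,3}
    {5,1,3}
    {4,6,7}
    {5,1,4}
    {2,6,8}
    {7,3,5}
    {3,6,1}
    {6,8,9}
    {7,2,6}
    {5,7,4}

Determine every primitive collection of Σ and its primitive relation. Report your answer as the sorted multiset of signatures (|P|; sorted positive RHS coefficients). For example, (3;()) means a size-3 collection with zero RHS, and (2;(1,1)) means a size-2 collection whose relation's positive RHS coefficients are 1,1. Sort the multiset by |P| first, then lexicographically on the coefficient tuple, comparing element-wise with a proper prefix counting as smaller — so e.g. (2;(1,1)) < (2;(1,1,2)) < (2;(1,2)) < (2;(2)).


|primitive collections| = 18. Relations:

  P = {5,9}:  v_{5} + v_{9} = 0  ⟹  sig = (2;())
  P = {1,7}:  v_{1} + v_{7} = v_{4}  ⟹  sig = (2;(1))
  P = {1,9}:  v_{1} + v_{9} = v_{6}  ⟹  sig = (2;(1))
  P = {2,3}:  v_{2} + v_{3} = v_{9}  ⟹  sig = (2;(1))
  P = {2,9}:  v_{2} + v_{9} = v_{8}  ⟹  sig = (2;(1))
  P = {3,4}:  v_{3} + v_{4} = v_{5}  ⟹  sig = (2;(1))
  P = {5,6}:  v_{5} + v_{6} = v_{1}  ⟹  sig = (2;(1))
  P = {5,8}:  v_{5} + v_{8} = v_{2}  ⟹  sig = (2;(1))
  P = {1,8}:  v_{1} + v_{8} = v_{2} + v_{6}  ⟹  sig = (2;(1,1))
  P = {2,5}:  v_{2} + v_{5} = v_{6} + v_{7}  ⟹  sig = (2;(1,1))
  P = {4,9}:  v_{4} + v_{9} = v_{6} + v_{7}  ⟹  sig = (2;(1,1))
  P = {4,8}:  v_{4} + v_{8} = v_{2} + v_{6} + v_{7}  ⟹  sig = (2;(1,1,1))
  P = {1,2}:  v_{1} + v_{2} = 2·v_{6} + v_{7}  ⟹  sig = (2;(1,2))
  P = {3,8}:  v_{3} + v_{8} = 2·v_{9}  ⟹  sig = (2;(2))
  P = {2,4}:  v_{2} + v_{4} = 2·v_{6} + 2·v_{7}  ⟹  sig = (2;(2,2))
  P = {3,6,7}:  v_{3} + v_{6} + v_{7} = 0  ⟹  sig = (3;())
  P = {6,7,9}:  v_{6} + v_{7} + v_{9} = v_{2}  ⟹  sig = (3;(1))
  P = {6,7,8}:  v_{6} + v_{7} + v_{8} = 2·v_{2}  ⟹  sig = (3;(2))

Sorted signature multiset PRS(X):
    |P|=2: 15 collections, coeffs (), (1), (1), (1), (1), (1), (1), (1), (1,1), (1,1), (1,1), (1,1,1), (1,2), (2), (2,2)
    |P|=3: 3 collections, coeffs (), (1), (2)


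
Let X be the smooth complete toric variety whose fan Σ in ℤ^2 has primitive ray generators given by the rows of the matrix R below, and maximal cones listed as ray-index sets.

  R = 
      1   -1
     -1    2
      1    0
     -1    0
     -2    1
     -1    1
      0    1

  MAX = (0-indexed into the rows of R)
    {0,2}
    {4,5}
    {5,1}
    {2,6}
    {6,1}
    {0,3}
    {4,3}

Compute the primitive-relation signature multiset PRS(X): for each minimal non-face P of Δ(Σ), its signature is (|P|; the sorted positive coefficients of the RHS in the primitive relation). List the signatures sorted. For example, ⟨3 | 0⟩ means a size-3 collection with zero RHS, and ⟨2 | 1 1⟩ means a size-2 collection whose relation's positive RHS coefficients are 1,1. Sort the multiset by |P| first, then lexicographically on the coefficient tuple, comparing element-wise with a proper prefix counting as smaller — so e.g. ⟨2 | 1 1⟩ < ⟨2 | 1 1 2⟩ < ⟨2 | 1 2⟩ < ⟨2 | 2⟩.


Primitive collections (14):

  {0,5}:  v_{0} + v_{5} = 0  so sig = ⟨2 | 0⟩
  {2,3}:  v_{2} + v_{3} = 0  so sig = ⟨2 | 0⟩
  {0,1}:  v_{0} + v_{1} = v_{6}  so sig = ⟨2 | 1⟩
  {0,4}:  v_{0} + v_{4} = v_{3}  so sig = ⟨2 | 1⟩
  {0,6}:  v_{0} + v_{6} = v_{2}  so sig = ⟨2 | 1⟩
  {2,4}:  v_{2} + v_{4} = v_{5}  so sig = ⟨2 | 1⟩
  {2,5}:  v_{2} + v_{5} = v_{6}  so sig = ⟨2 | 1⟩
  {3,5}:  v_{3} + v_{5} = v_{4}  so sig = ⟨2 | 1⟩
  {3,6}:  v_{3} + v_{6} = v_{5}  so sig = ⟨2 | 1⟩
  {5,6}:  v_{5} + v_{6} = v_{1}  so sig = ⟨2 | 1⟩
  {1,2}:  v_{1} + v_{2} = 2·v_{6}  so sig = ⟨2 | 2⟩
  {1,3}:  v_{1} + v_{3} = 2·v_{5}  so sig = ⟨2 | 2⟩
  {4,6}:  v_{4} + v_{6} = 2·v_{5}  so sig = ⟨2 | 2⟩
  {1,4}:  v_{1} + v_{4} = 3·v_{5}  so sig = ⟨2 | 3⟩

Hence PRS(X_Σ) =
{ ⟨2 | 0⟩ ×2,  ⟨2 | 1⟩ ×8,  ⟨2 | 2⟩ ×3,  ⟨2 | 3⟩ }


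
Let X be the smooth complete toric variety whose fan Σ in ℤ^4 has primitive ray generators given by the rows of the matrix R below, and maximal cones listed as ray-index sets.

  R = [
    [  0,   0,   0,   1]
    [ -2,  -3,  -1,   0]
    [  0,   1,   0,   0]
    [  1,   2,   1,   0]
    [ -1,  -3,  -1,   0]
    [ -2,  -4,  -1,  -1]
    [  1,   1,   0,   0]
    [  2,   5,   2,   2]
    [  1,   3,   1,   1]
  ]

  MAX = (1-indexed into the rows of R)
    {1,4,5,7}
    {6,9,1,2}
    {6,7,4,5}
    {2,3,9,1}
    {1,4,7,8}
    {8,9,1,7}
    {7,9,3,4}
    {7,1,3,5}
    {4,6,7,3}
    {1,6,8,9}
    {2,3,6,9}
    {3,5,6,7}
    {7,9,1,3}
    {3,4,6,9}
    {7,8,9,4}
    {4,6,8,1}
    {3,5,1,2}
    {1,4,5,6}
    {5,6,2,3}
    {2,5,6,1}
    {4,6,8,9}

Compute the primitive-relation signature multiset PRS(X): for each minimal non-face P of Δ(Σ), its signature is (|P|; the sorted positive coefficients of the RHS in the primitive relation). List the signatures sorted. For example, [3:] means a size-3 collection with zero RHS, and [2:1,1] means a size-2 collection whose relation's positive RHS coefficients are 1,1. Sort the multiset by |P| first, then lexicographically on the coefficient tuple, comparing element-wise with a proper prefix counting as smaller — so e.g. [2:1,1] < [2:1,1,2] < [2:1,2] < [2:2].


Primitive collections (13):

  • {5,9}:  v_{5} + v_{9} = v_{1} — sig = [2:1]
  • {2,4}:  v_{2} + v_{4} = v_{6} + v_{9} — sig = [2:1,1]
  • {2,7}:  v_{2} + v_{7} = v_{3} + v_{5} — sig = [2:1,1]
  • {2,8}:  v_{2} + v_{8} = v_{1} + v_{6} + 2·v_{9} — sig = [2:1,1,2]
  • {5,8}:  v_{5} + v_{8} = 2·v_{1} + v_{4} — sig = [2:1,2]
  • {3,8}:  v_{3} + v_{8} = 2·v_{9} — sig = [2:2]
  • {3,4,5}:  v_{3} + v_{4} + v_{5} = 0 — sig = [3:]
  • {6,7,9}:  v_{6} + v_{7} + v_{9} = 0 — sig = [3:]
  • {1,3,4}:  v_{1} + v_{3} + v_{4} = v_{9} — sig = [3:1]
  • {1,3,6}:  v_{1} + v_{3} + v_{6} = v_{2} — sig = [3:1]
  • {1,4,9}:  v_{1} + v_{4} + v_{9} = v_{8} — sig = [3:1]
  • {1,6,7}:  v_{1} + v_{6} + v_{7} = v_{5} — sig = [3:1]
  • {6,7,8}:  v_{6} + v_{7} + v_{8} = v_{1} + v_{4} — sig = [3:1,1]

Sorted signature multiset PRS(X):
[[2:1], [2:1,1], [2:1,1], [2:1,1,2], [2:1,2], [2:2], [3:], [3:], [3:1], [3:1], [3:1], [3:1], [3:1,1]]


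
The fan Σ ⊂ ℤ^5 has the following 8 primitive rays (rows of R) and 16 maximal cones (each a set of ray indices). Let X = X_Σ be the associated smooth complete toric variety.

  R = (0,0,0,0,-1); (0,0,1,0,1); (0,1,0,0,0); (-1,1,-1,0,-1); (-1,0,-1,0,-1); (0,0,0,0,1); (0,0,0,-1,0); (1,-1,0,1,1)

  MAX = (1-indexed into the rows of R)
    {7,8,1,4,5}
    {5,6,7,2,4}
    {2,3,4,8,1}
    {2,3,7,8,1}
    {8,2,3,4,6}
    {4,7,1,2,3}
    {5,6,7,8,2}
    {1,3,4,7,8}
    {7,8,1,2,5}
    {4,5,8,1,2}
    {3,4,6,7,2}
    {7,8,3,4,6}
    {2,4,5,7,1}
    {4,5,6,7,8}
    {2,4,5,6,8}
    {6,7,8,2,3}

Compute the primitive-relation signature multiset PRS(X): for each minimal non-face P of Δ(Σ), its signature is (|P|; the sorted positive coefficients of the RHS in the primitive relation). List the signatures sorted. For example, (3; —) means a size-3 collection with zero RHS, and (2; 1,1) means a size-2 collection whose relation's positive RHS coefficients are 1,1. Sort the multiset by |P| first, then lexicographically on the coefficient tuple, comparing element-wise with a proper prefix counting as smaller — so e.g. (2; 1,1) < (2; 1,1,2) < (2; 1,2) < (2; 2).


Δ(Σ) — 8 vertices, 3 min non-faces:

  {1,6}:  v_{1} + v_{6} = 0  ⇒ sig = (2; —)
  {3,5}:  v_{3} + v_{5} = v_{4}  ⇒ sig = (2; 1)
  {2,4,7,8}:  v_{2} + v_{4} + v_{7} + v_{8} = v_{6}  ⇒ sig = (4; 1)

Hence PRS(X_Σ) =
    (2; —)
    (2; 1)
    (4; 1)


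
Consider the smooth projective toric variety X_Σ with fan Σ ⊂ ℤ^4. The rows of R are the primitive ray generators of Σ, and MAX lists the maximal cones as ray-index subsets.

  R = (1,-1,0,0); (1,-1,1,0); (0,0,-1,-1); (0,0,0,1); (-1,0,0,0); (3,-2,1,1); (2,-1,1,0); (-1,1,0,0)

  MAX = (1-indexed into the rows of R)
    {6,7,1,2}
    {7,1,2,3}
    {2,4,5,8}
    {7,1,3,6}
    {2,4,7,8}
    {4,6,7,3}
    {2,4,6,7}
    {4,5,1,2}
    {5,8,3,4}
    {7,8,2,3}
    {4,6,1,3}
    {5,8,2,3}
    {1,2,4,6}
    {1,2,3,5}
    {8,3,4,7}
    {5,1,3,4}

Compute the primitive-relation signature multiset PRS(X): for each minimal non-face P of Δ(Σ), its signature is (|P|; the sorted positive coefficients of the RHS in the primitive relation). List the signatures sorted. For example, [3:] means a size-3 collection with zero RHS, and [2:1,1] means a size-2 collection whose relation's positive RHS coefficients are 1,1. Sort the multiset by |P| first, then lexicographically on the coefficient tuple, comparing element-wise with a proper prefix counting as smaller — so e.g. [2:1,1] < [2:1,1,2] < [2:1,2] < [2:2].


Minimal non-faces — 7 found among 8 rays, 16 max cones:

  {1,8}:  v_{1} + v_{8} = 0  →  sig = [2:]
  {5,7}:  v_{5} + v_{7} = v_{2}  →  sig = [2:1]
  {6,8}:  v_{6} + v_{8} = v_{4} + v_{7}  →  sig = [2:1,1]
  {5,6}:  v_{5} + v_{6} = v_{1} + v_{2} + v_{4}  →  sig = [2:1,1,1]
  {1,4,7}:  v_{1} + v_{4} + v_{7} = v_{6}  →  sig = [3:1]
  {2,3,4}:  v_{2} + v_{3} + v_{4} = v_{1}  →  sig = [3:1]
  {2,3,6}:  v_{2} + v_{3} + v_{6} = 2·v_{1} + v_{7}  →  sig = [3:1,2]

Sorted signature multiset PRS(X):
    |P|=2: 4 collections, coeffs (), (1), (1,1), (1,1,1)
    |P|=3: 3 collections, coeffs (1), (1), (1,2)


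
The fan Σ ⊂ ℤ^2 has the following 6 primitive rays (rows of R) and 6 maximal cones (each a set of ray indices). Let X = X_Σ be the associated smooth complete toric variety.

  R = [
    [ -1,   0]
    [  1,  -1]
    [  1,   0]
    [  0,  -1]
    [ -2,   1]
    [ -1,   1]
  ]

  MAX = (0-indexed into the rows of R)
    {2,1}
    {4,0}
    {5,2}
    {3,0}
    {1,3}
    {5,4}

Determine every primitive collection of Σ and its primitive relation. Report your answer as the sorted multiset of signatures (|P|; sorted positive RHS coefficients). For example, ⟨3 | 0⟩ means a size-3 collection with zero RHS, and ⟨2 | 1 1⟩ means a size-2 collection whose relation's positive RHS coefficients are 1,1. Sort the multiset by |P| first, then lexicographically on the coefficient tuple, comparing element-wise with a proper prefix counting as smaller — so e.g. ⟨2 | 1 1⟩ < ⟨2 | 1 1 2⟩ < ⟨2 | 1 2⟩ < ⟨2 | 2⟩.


Σ has 9 primitive collections:

  P={0,2}:  v_{0} + v_{2} = 0  so sig = ⟨2 | 0⟩
  P={1,5}:  v_{1} + v_{5} = 0  so sig = ⟨2 | 0⟩
  P={0,1}:  v_{0} + v_{1} = v_{3}  so sig = ⟨2 | 1⟩
  P={0,5}:  v_{0} + v_{5} = v_{4}  so sig = ⟨2 | 1⟩
  P={1,4}:  v_{1} + v_{4} = v_{0}  so sig = ⟨2 | 1⟩
  P={2,3}:  v_{2} + v_{3} = v_{1}  so sig = ⟨2 | 1⟩
  P={2,4}:  v_{2} + v_{4} = v_{5}  so sig = ⟨2 | 1⟩
  P={3,5}:  v_{3} + v_{5} = v_{0}  so sig = ⟨2 | 1⟩
  P={3,4}:  v_{3} + v_{4} = 2·v_{0}  so sig = ⟨2 | 2⟩

Hence PRS(X_Σ) =
[⟨2 | 0⟩, ⟨2 | 0⟩, ⟨2 | 1⟩, ⟨2 | 1⟩, ⟨2 | 1⟩, ⟨2 | 1⟩, ⟨2 | 1⟩, ⟨2 | 1⟩, ⟨2 | 2⟩]


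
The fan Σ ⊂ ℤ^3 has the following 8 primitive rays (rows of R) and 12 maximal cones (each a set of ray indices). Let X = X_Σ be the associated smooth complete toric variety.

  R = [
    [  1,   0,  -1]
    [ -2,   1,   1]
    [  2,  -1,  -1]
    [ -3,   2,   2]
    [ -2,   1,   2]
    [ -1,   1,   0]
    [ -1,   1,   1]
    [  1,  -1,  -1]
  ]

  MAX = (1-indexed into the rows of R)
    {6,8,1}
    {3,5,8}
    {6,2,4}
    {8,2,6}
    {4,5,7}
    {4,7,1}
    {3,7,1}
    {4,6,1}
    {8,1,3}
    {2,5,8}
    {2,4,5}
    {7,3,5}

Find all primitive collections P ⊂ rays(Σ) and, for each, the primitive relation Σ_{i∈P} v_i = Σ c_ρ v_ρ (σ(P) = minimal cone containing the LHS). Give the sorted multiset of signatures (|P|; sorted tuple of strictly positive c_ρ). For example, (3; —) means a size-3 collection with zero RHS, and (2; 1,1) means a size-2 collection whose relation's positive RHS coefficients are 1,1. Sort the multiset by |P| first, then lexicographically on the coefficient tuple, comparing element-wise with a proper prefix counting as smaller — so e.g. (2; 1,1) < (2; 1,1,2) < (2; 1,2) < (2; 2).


|primitive collections| = 10. Relations:

  • {2,3}:  v_{2} + v_{3} = 0 ; sig = (2; —)
  • {7,8}:  v_{7} + v_{8} = 0 ; sig = (2; —)
  • {1,2}:  v_{1} + v_{2} = v_{6} ; sig = (2; 1)
  • {1,5}:  v_{1} + v_{5} = v_{7} ; sig = (2; 1)
  • {2,7}:  v_{2} + v_{7} = v_{4} ; sig = (2; 1)
  • {3,4}:  v_{3} + v_{4} = v_{7} ; sig = (2; 1)
  • {3,6}:  v_{3} + v_{6} = v_{1} ; sig = (2; 1)
  • {4,8}:  v_{4} + v_{8} = v_{2} ; sig = (2; 1)
  • {5,6}:  v_{5} + v_{6} = v_{4} ; sig = (2; 1)
  • {6,7}:  v_{6} + v_{7} = v_{1} + v_{4} ; sig = (2; 1,1)

so the primitive-relation signature multiset is
{ (2; —) ×2,  (2; 1) ×7,  (2; 1,1) }
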